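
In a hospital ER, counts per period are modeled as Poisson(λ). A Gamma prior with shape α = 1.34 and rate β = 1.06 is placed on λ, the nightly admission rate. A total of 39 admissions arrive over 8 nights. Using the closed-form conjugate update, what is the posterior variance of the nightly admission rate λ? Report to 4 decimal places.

0.4915

With a Gamma(shape α, rate β) prior, the Poisson likelihood is conjugate: the posterior is Gamma(α + ΣXᵢ, β + n).
Posterior: Gamma(α+S, β+n) = Gamma(1.34+39, 1.06+8) = Gamma(40.34, 9.06).
Var = α/β² = 40.34/9.06² = 0.4915.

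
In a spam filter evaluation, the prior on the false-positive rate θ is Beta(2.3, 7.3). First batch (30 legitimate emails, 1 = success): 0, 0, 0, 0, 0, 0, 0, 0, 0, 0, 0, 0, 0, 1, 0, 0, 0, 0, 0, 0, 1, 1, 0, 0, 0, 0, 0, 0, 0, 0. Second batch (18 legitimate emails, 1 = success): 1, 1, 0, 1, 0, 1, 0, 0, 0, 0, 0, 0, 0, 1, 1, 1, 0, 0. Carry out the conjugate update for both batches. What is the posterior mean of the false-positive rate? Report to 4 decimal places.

0.2135

The Beta prior is conjugate to a Binomial/Bernoulli likelihood; the update adds successes to α and failures to β.
After batch 1: Beta(2.3+3, 7.3+27) = Beta(5.3, 34.3).
After batch 2: Beta(5.3+7, 34.3+11) = Beta(12.3, 45.3).
Posterior mean = α/(α+β) = 12.3/57.6 = 0.2135.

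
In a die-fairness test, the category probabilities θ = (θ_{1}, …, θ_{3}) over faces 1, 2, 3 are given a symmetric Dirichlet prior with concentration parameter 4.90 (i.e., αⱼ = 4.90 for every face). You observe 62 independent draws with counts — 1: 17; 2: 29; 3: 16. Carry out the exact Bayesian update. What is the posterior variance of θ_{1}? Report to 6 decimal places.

0.002626

The Dirichlet prior is conjugate to the Multinomial likelihood: each posterior αⱼ = prior αⱼ + observed count nⱼ.
Posterior concentration: (21.90, 33.90, 20.90), total = 76.70.
Var[θ_j] = α_j(Σα−α_j)/((Σα)²(Σα+1)) = 21.90·54.80/(76.70²·77.70) = 0.002626.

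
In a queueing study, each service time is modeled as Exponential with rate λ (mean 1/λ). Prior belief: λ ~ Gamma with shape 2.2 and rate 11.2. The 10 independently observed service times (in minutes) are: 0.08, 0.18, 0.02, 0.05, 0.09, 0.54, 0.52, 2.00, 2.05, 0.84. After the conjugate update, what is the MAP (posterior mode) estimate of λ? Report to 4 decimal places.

0.6375

With a Gamma(shape α, rate β) prior on the exponential rate λ, the posterior after n observations with total T = Σxᵢ is Gamma(α+n, β+T).
Sum of observations T = 6.37 minutes; n = 10.
Posterior: Gamma(2.2+10, 11.2+6.37) = Gamma(12.2, 17.57).
Mode = (α−1)/β = 0.6375.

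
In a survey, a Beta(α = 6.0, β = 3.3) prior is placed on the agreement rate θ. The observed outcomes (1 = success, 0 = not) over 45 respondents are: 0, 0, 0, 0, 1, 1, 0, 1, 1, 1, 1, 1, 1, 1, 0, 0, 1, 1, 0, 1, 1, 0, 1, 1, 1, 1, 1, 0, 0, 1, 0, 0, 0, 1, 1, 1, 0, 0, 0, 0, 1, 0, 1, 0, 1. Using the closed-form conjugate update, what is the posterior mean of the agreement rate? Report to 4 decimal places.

0.5709

The Beta prior is conjugate to a Binomial/Bernoulli likelihood; the update adds successes to α and failures to β.
Posterior: Beta(α+k, β+n−k) = Beta(6.0+25, 3.3+20) = Beta(31.0, 23.3).
Posterior mean = α/(α+β) = 31.0/54.3 = 0.5709.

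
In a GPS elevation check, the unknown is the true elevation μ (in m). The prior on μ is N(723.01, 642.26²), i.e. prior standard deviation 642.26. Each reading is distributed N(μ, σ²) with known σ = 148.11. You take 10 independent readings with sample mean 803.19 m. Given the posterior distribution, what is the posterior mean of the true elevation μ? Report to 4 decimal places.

For Normal data with known variance σ², a Normal(μ₀, σ₀²) prior on μ is conjugate. Posterior precision = 1/σ₀² + n/σ²; posterior mean is the precision-weighted average of μ₀ and x̄.
n·x̄ = 10·803.19 = 8031.9.
σ₀² = 642.26² = 412497.9076, σ² = 148.11² = 21936.5721; σ² + n·σ₀² = 21936.5721 + 10·412497.9076 = 4146915.6481.
Posterior mean = (μ₀/σ₀² + n·x̄/σ²)/(1/σ₀² + n/σ²) = (σ²·μ₀ + σ₀²·n·x̄)/(σ² + n·σ₀²) = (21936.5721·723.01 + 412497.9076·8031.9)/4146915.6481 = 3329002305.046461/4146915.6481 = 802.7659.

802.7659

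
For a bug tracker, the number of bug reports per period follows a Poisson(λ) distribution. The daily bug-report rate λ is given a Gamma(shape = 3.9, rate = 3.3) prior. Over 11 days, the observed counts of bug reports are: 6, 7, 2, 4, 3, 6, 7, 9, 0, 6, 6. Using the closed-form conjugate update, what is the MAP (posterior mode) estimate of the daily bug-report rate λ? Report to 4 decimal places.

4.1189

With a Gamma(shape α, rate β) prior, the Poisson likelihood is conjugate: the posterior is Gamma(α + ΣXᵢ, β + n).
Sum of counts S = 56 over n = 11 days.
Posterior: Gamma(α+S, β+n) = Gamma(3.9+56, 3.3+11) = Gamma(59.9, 14.3).
Mode of Gamma(α,β) for α≥1 is (α−1)/β = 58.9/14.3 = 4.1189.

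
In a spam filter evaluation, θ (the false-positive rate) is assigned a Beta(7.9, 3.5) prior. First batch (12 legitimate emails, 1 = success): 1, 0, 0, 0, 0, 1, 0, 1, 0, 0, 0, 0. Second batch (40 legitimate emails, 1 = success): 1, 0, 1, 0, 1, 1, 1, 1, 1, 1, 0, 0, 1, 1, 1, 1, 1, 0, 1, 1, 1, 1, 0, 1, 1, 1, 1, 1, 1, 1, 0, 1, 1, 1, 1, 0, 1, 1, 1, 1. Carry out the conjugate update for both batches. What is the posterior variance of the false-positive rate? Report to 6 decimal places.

0.003397

The Beta prior is conjugate to a Binomial/Bernoulli likelihood; the update adds successes to α and failures to β.
After batch 1: Beta(7.9+3, 3.5+9) = Beta(10.9, 12.5).
After batch 2: Beta(10.9+32, 12.5+8) = Beta(42.9, 20.5).
Var = αβ/((α+β)²(α+β+1)) = 42.9·20.5/(63.4²·64.4) = 0.003397.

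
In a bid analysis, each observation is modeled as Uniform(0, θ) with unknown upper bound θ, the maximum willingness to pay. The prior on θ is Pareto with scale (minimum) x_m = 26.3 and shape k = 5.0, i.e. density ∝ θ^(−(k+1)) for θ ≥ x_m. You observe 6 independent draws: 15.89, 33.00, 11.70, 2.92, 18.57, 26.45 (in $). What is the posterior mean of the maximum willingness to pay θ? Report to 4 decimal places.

36.3000

A Pareto(scale x_m, shape k) prior on the upper bound θ of Uniform(0, θ) is conjugate: posterior is Pareto(max(x_m, max xᵢ), k + n).
Sample maximum = 33.00; prior scale x_m = 26.3 → posterior scale = max = 33.00.
Posterior shape = 5.0 + 6 = 11.0.
E[θ|data] = k·x_m/(k−1) = 11.0·33.00/10.0 = 36.3000.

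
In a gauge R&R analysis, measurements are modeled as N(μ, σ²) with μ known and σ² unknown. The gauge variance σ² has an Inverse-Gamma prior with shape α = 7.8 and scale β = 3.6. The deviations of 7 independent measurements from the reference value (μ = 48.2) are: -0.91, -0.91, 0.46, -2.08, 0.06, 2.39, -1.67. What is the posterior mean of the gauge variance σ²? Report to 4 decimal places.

With known mean μ and an Inverse-Gamma(α, β) prior on σ², the Normal likelihood is conjugate: posterior is Inv-Gamma(α + n/2, β + Σ(xᵢ−μ)²/2).
Σ(xᵢ−μ)² = (-0.91)² + (-0.91)² + (0.46)² + (-2.08)² + (0.06)² + (2.39)² + (-1.67)² = 14.6988.
Posterior: Inv-Gamma(7.8 + 7/2, 3.6 + 14.6988/2) = Inv-Gamma(11.30, 10.94940).
E[σ²|data] = β/(α−1) = 10.94940/10.30 = 1.0630.

1.0630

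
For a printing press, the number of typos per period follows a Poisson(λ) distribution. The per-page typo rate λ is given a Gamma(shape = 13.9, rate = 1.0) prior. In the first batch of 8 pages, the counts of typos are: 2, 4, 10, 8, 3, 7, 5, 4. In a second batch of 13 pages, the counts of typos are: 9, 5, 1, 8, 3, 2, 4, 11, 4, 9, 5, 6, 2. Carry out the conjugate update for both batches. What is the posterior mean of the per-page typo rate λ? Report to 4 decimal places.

5.7227

With a Gamma(shape α, rate β) prior, the Poisson likelihood is conjugate: the posterior is Gamma(α + ΣXᵢ, β + n).
Batch 1: sum of counts S = 43 over n = 8 pages.
After batch 1: Gamma(α+S, β+n) = Gamma(13.9+43, 1.0+8) = Gamma(56.9, 9.0).
Batch 2: sum of counts S = 69 over n = 13 pages.
After batch 2: Gamma(α+S, β+n) = Gamma(56.9+69, 9.0+13) = Gamma(125.9, 22.0).
Posterior mean = α/β = 125.9/22.0 = 5.7227.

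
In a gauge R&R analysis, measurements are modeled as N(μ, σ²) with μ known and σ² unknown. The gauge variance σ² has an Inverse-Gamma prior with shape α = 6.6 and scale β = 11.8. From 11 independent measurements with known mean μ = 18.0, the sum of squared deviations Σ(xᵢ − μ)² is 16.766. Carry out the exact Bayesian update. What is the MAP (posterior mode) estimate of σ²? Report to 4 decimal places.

1.5407

With known mean μ and an Inverse-Gamma(α, β) prior on σ², the Normal likelihood is conjugate: posterior is Inv-Gamma(α + n/2, β + Σ(xᵢ−μ)²/2).
Posterior: Inv-Gamma(6.6 + 11/2, 11.8 + 16.766/2) = Inv-Gamma(12.10, 20.1830).
Mode = β/(α+1) = 20.1830/13.10 = 1.5407.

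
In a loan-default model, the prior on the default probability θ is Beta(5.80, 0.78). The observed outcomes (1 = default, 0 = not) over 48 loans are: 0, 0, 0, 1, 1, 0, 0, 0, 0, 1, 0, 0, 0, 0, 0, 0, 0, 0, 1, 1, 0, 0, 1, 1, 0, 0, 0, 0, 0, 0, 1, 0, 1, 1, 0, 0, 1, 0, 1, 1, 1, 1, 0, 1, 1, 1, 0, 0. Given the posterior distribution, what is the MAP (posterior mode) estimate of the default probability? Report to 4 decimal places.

0.4336

The Beta prior is conjugate to a Binomial/Bernoulli likelihood; the update adds successes to α and failures to β.
Posterior: Beta(α+k, β+n−k) = Beta(5.80+18, 0.78+30) = Beta(23.80, 30.78).
Mode of Beta(a,b) for a,b>1 is (a−1)/(a+b−2) = 22.80/52.58 = 0.4336.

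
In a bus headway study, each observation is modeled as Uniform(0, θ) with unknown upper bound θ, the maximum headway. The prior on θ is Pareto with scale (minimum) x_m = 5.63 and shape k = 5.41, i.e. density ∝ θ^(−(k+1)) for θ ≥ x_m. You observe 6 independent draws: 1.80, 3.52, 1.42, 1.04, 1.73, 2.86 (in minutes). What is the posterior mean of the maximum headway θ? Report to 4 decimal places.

A Pareto(scale x_m, shape k) prior on the upper bound θ of Uniform(0, θ) is conjugate: posterior is Pareto(max(x_m, max xᵢ), k + n).
Sample maximum = 3.52; prior scale x_m = 5.63 → posterior scale = max = 5.63.
Posterior shape = 5.41 + 6 = 11.41.
E[θ|data] = k·x_m/(k−1) = 11.41·5.63/10.41 = 6.1708.

6.1708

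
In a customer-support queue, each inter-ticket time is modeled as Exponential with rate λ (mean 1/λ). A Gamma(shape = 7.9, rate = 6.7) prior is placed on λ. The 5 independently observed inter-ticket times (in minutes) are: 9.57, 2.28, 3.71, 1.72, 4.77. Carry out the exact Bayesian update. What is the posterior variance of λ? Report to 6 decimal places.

0.015607

With a Gamma(shape α, rate β) prior on the exponential rate λ, the posterior after n observations with total T = Σxᵢ is Gamma(α+n, β+T).
Sum of observations T = 22.05 minutes; n = 5.
Posterior: Gamma(7.9+5, 6.7+22.05) = Gamma(12.9, 28.75).
Var = α/β² = 0.015607.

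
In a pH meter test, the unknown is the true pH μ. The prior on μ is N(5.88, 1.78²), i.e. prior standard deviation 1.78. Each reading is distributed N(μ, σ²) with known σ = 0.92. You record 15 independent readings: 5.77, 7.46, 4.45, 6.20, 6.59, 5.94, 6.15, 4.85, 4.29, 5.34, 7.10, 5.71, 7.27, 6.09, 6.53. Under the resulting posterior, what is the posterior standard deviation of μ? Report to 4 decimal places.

0.2355

For Normal data with known variance σ², a Normal(μ₀, σ₀²) prior on μ is conjugate. Posterior precision = 1/σ₀² + n/σ²; posterior mean is the precision-weighted average of μ₀ and x̄.
σ₀² = 1.78² = 3.1684, σ² = 0.92² = 0.8464; σ² + n·σ₀² = 0.8464 + 15·3.1684 = 48.3724.
Posterior precision = 1/σ₀² + n/σ² = 1/3.1684 + 15/0.8464 = (σ² + n·σ₀²)/(σ₀²σ²) = 48.3724/(3.1684·0.8464); posterior variance σₙ² = σ₀²σ²/(σ² + n·σ₀²) = 3.1684·0.8464/48.3724 = 0.055439.
Posterior SD = √σₙ² = √(3.1684·0.8464/48.3724) = 0.2355.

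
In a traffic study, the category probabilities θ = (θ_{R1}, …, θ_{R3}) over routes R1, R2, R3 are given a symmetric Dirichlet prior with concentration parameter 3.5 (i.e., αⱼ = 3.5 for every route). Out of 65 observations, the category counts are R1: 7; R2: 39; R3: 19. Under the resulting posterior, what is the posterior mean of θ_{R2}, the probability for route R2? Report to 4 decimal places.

The Dirichlet prior is conjugate to the Multinomial likelihood: each posterior αⱼ = prior αⱼ + observed count nⱼ.
Posterior concentration: (10.5, 42.5, 22.5), total = 75.5.
E[θ_{R2}|data] = α_{R2}/Σα = 42.5/75.5 = 0.5629.

0.5629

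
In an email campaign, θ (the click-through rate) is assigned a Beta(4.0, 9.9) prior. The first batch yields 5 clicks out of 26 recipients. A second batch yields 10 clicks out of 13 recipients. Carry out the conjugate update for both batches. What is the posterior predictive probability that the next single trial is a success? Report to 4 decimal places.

The Beta prior is conjugate to a Binomial/Bernoulli likelihood; the update adds successes to α and failures to β.
After batch 1: Beta(4.0+5, 9.9+21) = Beta(9.0, 30.9).
After batch 2: Beta(9.0+10, 30.9+3) = Beta(19.0, 33.9).
For a single future Bernoulli trial, P(success | data) = α/(α+β) = 0.3592.

0.3592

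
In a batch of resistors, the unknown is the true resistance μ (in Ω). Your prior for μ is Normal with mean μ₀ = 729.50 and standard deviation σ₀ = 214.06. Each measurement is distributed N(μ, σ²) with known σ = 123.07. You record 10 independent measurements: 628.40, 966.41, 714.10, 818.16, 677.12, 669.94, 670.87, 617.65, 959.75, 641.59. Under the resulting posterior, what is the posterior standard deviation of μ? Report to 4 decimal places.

For Normal data with known variance σ², a Normal(μ₀, σ₀²) prior on μ is conjugate. Posterior precision = 1/σ₀² + n/σ²; posterior mean is the precision-weighted average of μ₀ and x̄.
σ₀² = 214.06² = 45821.6836, σ² = 123.07² = 15146.2249; σ² + n·σ₀² = 15146.2249 + 10·45821.6836 = 473363.0609.
Posterior precision = 1/σ₀² + n/σ² = 1/45821.6836 + 10/15146.2249 = (σ² + n·σ₀²)/(σ₀²σ²) = 473363.0609/(45821.6836·15146.2249); posterior variance σₙ² = σ₀²σ²/(σ² + n·σ₀²) = 45821.6836·15146.2249/473363.0609 = 1466.159028.
Posterior SD = √σₙ² = √(45821.6836·15146.2249/473363.0609) = 38.2905.

38.2905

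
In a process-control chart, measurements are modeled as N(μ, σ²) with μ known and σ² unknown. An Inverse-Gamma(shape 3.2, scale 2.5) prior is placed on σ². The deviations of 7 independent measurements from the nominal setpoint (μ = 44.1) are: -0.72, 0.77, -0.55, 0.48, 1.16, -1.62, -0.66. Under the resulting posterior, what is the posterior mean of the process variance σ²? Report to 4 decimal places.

With known mean μ and an Inverse-Gamma(α, β) prior on σ², the Normal likelihood is conjugate: posterior is Inv-Gamma(α + n/2, β + Σ(xᵢ−μ)²/2).
Σ(xᵢ−μ)² = (-0.72)² + (0.77)² + (-0.55)² + (0.48)² + (1.16)² + (-1.62)² + (-0.66)² = 6.0498.
Posterior: Inv-Gamma(3.2 + 7/2, 2.5 + 6.0498/2) = Inv-Gamma(6.70, 5.52490).
E[σ²|data] = β/(α−1) = 5.52490/5.70 = 0.9693.

0.9693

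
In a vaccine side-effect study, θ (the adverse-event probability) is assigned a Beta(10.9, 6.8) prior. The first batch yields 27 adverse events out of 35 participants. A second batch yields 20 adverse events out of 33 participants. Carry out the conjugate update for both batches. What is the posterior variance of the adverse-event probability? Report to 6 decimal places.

The Beta prior is conjugate to a Binomial/Bernoulli likelihood; the update adds successes to α and failures to β.
After batch 1: Beta(10.9+27, 6.8+8) = Beta(37.9, 14.8).
After batch 2: Beta(37.9+20, 14.8+13) = Beta(57.9, 27.8).
Var = αβ/((α+β)²(α+β+1)) = 57.9·27.8/(85.7²·86.7) = 0.002528.

0.002528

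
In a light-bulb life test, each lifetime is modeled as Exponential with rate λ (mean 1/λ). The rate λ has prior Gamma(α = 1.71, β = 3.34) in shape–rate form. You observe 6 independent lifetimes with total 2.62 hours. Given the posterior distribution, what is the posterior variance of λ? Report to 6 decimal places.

With a Gamma(shape α, rate β) prior on the exponential rate λ, the posterior after n observations with total T = Σxᵢ is Gamma(α+n, β+T).
Posterior: Gamma(1.71+6, 3.34+2.62) = Gamma(7.71, 5.96).
Var = α/β² = 0.217051.

0.217051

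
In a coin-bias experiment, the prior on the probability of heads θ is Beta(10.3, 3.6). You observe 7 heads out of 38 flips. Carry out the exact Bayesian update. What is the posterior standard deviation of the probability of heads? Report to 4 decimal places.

0.0648

The Beta prior is conjugate to a Binomial/Bernoulli likelihood; the update adds successes to α and failures to β.
Posterior: Beta(α+k, β+n−k) = Beta(10.3+7, 3.6+31) = Beta(17.3, 34.6).
Var = αβ/((α+β)²(α+β+1)) = 17.3·34.6/(51.9²·52.9) = 0.00420080; SD = √0.00420080 = 0.0648.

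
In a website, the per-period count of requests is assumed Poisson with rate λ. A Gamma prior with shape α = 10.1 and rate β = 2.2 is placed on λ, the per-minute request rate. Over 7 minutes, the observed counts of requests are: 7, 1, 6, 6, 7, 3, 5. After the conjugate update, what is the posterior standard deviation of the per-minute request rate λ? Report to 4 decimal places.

0.7300

With a Gamma(shape α, rate β) prior, the Poisson likelihood is conjugate: the posterior is Gamma(α + ΣXᵢ, β + n).
Sum of counts S = 35 over n = 7 minutes.
Posterior: Gamma(α+S, β+n) = Gamma(10.1+35, 2.2+7) = Gamma(45.1, 9.2).
SD = √α/β = √45.1/9.2 = 0.7300.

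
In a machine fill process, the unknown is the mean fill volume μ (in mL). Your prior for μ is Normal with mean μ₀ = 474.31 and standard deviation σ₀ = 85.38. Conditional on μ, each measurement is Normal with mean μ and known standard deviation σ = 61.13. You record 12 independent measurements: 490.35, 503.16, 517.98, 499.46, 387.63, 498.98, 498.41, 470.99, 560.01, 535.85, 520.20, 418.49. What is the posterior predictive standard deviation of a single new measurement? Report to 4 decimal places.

For Normal data with known variance σ², a Normal(μ₀, σ₀²) prior on μ is conjugate. Posterior precision = 1/σ₀² + n/σ²; posterior mean is the precision-weighted average of μ₀ and x̄.
σ₀² = 85.38² = 7289.7444, σ² = 61.13² = 3736.8769; σ² + n·σ₀² = 3736.8769 + 12·7289.7444 = 91213.8097.
Posterior precision = 1/σ₀² + n/σ² = 1/7289.7444 + 12/3736.8769 = (σ² + n·σ₀²)/(σ₀²σ²) = 91213.8097/(7289.7444·3736.8769); posterior variance σₙ² = σ₀²σ²/(σ² + n·σ₀²) = 7289.7444·3736.8769/91213.8097 = 298.648610.
Predictive variance for one new observation = σₙ² + σ² = 7289.7444·3736.8769/91213.8097 + 3736.8769 = σ²·(σ₀² + 91213.8097)/91213.8097 = 3736.8769·98503.5541/91213.8097 = 4035.525510; SD = √(3736.8769·98503.5541/91213.8097) = 63.5258.

63.5258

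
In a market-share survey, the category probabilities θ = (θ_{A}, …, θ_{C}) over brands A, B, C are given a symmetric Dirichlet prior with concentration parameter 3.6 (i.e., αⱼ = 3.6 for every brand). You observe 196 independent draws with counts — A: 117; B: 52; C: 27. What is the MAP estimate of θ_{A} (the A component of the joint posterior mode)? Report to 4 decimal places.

0.5868

The Dirichlet prior is conjugate to the Multinomial likelihood: each posterior αⱼ = prior αⱼ + observed count nⱼ.
Posterior concentration: (120.6, 55.6, 30.6), total = 206.8.
Joint mode component: (α_{A}−1)/(Σα−K) = 119.6/203.8 = 0.5868.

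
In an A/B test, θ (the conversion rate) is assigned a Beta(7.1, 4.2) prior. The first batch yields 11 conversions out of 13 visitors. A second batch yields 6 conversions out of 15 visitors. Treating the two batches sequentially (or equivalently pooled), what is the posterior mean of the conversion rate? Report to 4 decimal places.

The Beta prior is conjugate to a Binomial/Bernoulli likelihood; the update adds successes to α and failures to β.
After batch 1: Beta(7.1+11, 4.2+2) = Beta(18.1, 6.2).
After batch 2: Beta(18.1+6, 6.2+9) = Beta(24.1, 15.2).
Posterior mean = α/(α+β) = 24.1/39.3 = 0.6132.

0.6132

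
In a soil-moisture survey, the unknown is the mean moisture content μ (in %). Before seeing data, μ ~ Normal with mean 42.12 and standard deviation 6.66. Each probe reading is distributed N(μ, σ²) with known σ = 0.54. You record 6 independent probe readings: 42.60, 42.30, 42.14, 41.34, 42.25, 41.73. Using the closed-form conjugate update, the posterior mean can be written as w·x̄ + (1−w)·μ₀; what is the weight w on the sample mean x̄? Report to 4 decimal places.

0.9989

For Normal data with known variance σ², a Normal(μ₀, σ₀²) prior on μ is conjugate. Posterior precision = 1/σ₀² + n/σ²; posterior mean is the precision-weighted average of μ₀ and x̄.
σ₀² = 6.66² = 44.3556, σ² = 0.54² = 0.2916. Prior precision 1/σ₀² = 1/44.3556; data precision n/σ² = 6/0.2916.
w = (n/σ²)/(1/σ₀² + n/σ²) = n·σ₀²/(σ² + n·σ₀²) = 6·44.3556/(0.2916 + 6·44.3556) = 266.1336/266.4252 = 0.9989.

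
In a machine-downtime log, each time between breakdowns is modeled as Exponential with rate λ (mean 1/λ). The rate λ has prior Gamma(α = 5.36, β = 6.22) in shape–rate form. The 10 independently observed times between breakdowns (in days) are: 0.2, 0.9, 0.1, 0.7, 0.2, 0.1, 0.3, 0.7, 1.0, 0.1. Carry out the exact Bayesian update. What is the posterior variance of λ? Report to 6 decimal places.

0.138790

With a Gamma(shape α, rate β) prior on the exponential rate λ, the posterior after n observations with total T = Σxᵢ is Gamma(α+n, β+T).
Sum of observations T = 4.3 days; n = 10.
Posterior: Gamma(5.36+10, 6.22+4.3) = Gamma(15.36, 10.52).
Var = α/β² = 0.138790.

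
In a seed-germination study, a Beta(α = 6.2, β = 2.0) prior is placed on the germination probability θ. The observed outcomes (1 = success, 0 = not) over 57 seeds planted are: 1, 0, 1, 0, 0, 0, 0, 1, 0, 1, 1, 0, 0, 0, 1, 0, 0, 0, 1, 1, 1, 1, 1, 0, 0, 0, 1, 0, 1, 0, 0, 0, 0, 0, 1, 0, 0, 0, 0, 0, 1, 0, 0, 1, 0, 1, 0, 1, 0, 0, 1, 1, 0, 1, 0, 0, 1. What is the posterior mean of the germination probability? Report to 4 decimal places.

0.4325

The Beta prior is conjugate to a Binomial/Bernoulli likelihood; the update adds successes to α and failures to β.
Posterior: Beta(α+k, β+n−k) = Beta(6.2+22, 2.0+35) = Beta(28.2, 37.0).
Posterior mean = α/(α+β) = 28.2/65.2 = 0.4325.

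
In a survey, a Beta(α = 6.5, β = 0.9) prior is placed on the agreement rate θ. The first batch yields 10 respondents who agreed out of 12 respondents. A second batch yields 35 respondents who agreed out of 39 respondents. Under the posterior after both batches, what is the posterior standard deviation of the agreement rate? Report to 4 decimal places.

0.0419

The Beta prior is conjugate to a Binomial/Bernoulli likelihood; the update adds successes to α and failures to β.
After batch 1: Beta(6.5+10, 0.9+2) = Beta(16.5, 2.9).
After batch 2: Beta(16.5+35, 2.9+4) = Beta(51.5, 6.9).
Var = αβ/((α+β)²(α+β+1)) = 51.5·6.9/(58.4²·59.4) = 0.00175406; SD = √0.00175406 = 0.0419.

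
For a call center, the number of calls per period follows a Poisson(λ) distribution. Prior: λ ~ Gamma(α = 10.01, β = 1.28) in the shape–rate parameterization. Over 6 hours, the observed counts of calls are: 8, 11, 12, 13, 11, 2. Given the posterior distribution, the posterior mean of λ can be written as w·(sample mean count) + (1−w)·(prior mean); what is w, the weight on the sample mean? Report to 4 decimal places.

With a Gamma(shape α, rate β) prior, the Poisson likelihood is conjugate: the posterior is Gamma(α + ΣXᵢ, β + n).
Posterior mean = (α₀+S)/(β₀+n) = [n/(β₀+n)]·(S/n) + [β₀/(β₀+n)]·(α₀/β₀), so only n and β₀ enter the weight.
Weight on data w = n/(β₀+n) = 6/(1.28+6) = 6/7.28 = 0.8242.

0.8242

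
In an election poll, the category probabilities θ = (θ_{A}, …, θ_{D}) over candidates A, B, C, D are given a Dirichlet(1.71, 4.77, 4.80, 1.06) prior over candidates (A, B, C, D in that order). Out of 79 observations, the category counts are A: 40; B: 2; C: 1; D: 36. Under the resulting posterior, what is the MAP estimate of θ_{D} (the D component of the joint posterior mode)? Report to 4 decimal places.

The Dirichlet prior is conjugate to the Multinomial likelihood: each posterior αⱼ = prior αⱼ + observed count nⱼ.
Posterior concentration: (41.71, 6.77, 5.80, 37.06), total = 91.34.
Joint mode component: (α_{D}−1)/(Σα−K) = 36.06/87.34 = 0.4129.

0.4129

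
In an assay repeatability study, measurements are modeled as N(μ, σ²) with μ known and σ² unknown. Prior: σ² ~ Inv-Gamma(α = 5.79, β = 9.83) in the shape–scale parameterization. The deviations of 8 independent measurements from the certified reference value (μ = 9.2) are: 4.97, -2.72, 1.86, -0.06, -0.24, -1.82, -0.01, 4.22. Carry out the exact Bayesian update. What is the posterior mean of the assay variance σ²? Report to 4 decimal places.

4.3459

With known mean μ and an Inverse-Gamma(α, β) prior on σ², the Normal likelihood is conjugate: posterior is Inv-Gamma(α + n/2, β + Σ(xᵢ−μ)²/2).
Σ(xᵢ−μ)² = (4.97)² + (-2.72)² + (1.86)² + (-0.06)² + (-0.24)² + (-1.82)² + (-0.01)² + (4.22)² = 56.7410.
Posterior: Inv-Gamma(5.79 + 8/2, 9.83 + 56.7410/2) = Inv-Gamma(9.79, 38.20050).
E[σ²|data] = β/(α−1) = 38.20050/8.79 = 4.3459.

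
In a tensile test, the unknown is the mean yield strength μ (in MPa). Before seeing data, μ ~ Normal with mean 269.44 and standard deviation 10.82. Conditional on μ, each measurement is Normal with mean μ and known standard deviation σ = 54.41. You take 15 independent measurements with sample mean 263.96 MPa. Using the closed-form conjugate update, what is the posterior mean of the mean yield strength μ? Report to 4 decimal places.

For Normal data with known variance σ², a Normal(μ₀, σ₀²) prior on μ is conjugate. Posterior precision = 1/σ₀² + n/σ²; posterior mean is the precision-weighted average of μ₀ and x̄.
n·x̄ = 15·263.96 = 3959.4.
σ₀² = 10.82² = 117.0724, σ² = 54.41² = 2960.4481; σ² + n·σ₀² = 2960.4481 + 15·117.0724 = 4716.5341.
Posterior mean = (μ₀/σ₀² + n·x̄/σ²)/(1/σ₀² + n/σ²) = (σ²·μ₀ + σ₀²·n·x̄)/(σ² + n·σ₀²) = (2960.4481·269.44 + 117.0724·3959.4)/4716.5341 = 1261199.596624/4716.5341 = 267.3997.

267.3997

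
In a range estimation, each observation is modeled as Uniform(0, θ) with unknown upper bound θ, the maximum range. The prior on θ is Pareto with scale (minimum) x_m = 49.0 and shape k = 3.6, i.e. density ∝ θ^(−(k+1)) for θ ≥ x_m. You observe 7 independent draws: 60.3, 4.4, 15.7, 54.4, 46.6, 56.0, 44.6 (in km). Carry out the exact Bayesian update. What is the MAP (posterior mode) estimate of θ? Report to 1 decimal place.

A Pareto(scale x_m, shape k) prior on the upper bound θ of Uniform(0, θ) is conjugate: posterior is Pareto(max(x_m, max xᵢ), k + n).
Sample maximum = 60.3; prior scale x_m = 49.0 → posterior scale = max = 60.3.
Posterior shape = 3.6 + 7 = 10.6.
The Pareto density is decreasing on [x_m, ∞), so the mode is x_m = 60.3.

60.3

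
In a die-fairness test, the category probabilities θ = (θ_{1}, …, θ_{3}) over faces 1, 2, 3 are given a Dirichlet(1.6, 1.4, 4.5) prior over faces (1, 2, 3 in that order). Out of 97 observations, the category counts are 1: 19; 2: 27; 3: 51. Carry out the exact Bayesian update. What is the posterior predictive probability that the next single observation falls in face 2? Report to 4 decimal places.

The Dirichlet prior is conjugate to the Multinomial likelihood: each posterior αⱼ = prior αⱼ + observed count nⱼ.
Posterior concentration: (20.6, 28.4, 55.5), total = 104.5.
P(next = 2 | data) = α_{2}/Σα = 0.2718.

0.2718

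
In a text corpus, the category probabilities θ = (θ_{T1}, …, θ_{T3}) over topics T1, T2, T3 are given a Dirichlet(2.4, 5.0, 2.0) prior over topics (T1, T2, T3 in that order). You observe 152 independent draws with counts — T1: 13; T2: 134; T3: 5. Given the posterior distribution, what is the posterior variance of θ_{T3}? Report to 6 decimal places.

0.000255

The Dirichlet prior is conjugate to the Multinomial likelihood: each posterior αⱼ = prior αⱼ + observed count nⱼ.
Posterior concentration: (15.4, 139.0, 7.0), total = 161.4.
Var[θ_j] = α_j(Σα−α_j)/((Σα)²(Σα+1)) = 7.0·154.4/(161.4²·162.4) = 0.000255.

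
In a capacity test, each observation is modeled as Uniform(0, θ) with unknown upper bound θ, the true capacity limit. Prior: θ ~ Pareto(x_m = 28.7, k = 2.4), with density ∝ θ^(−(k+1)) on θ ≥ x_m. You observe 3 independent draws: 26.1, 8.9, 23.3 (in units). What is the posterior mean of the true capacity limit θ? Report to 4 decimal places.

A Pareto(scale x_m, shape k) prior on the upper bound θ of Uniform(0, θ) is conjugate: posterior is Pareto(max(x_m, max xᵢ), k + n).
Sample maximum = 26.1; prior scale x_m = 28.7 → posterior scale = max = 28.7.
Posterior shape = 2.4 + 3 = 5.4.
E[θ|data] = k·x_m/(k−1) = 5.4·28.7/4.4 = 35.2227.

35.2227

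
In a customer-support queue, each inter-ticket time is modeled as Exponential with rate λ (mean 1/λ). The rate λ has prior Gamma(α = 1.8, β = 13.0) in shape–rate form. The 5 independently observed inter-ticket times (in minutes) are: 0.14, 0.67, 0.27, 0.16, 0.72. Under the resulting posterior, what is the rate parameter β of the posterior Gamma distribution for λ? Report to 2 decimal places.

14.96

With a Gamma(shape α, rate β) prior on the exponential rate λ, the posterior after n observations with total T = Σxᵢ is Gamma(α+n, β+T).
Sum of observations T = 1.96 minutes; n = 5.
Posterior: Gamma(1.8+5, 13.0+1.96) = Gamma(6.8, 14.96).
Posterior β = 14.96.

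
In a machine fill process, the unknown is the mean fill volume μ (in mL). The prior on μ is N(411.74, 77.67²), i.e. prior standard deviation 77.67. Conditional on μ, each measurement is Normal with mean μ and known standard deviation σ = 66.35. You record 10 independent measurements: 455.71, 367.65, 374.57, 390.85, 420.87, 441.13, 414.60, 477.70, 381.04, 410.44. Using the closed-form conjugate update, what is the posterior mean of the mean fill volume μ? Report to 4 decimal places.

413.3393

For Normal data with known variance σ², a Normal(μ₀, σ₀²) prior on μ is conjugate. Posterior precision = 1/σ₀² + n/σ²; posterior mean is the precision-weighted average of μ₀ and x̄.
Σxᵢ = 455.71 + 367.65 + 374.57 + 390.85 + 420.87 + 441.13 + 414.60 + 477.70 + 381.04 + 410.44 = 4134.56, so n·x̄ = 4134.56.
σ₀² = 77.67² = 6032.6289, σ² = 66.35² = 4402.3225; σ² + n·σ₀² = 4402.3225 + 10·6032.6289 = 64728.6115.
Posterior mean = (μ₀/σ₀² + n·x̄/σ²)/(1/σ₀² + n/σ²) = (σ²·μ₀ + σ₀²·n·x̄)/(σ² + n·σ₀²) = (4402.3225·411.74 + 6032.6289·4134.56)/64728.6115 = 26754878.410934/64728.6115 = 413.3393.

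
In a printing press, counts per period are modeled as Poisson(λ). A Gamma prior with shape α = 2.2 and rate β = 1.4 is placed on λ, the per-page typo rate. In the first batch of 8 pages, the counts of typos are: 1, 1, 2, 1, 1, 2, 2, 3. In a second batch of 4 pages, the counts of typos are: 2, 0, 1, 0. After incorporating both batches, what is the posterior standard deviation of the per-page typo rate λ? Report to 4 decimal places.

With a Gamma(shape α, rate β) prior, the Poisson likelihood is conjugate: the posterior is Gamma(α + ΣXᵢ, β + n).
Batch 1: sum of counts S = 13 over n = 8 pages.
After batch 1: Gamma(α+S, β+n) = Gamma(2.2+13, 1.4+8) = Gamma(15.2, 9.4).
Batch 2: sum of counts S = 3 over n = 4 pages.
After batch 2: Gamma(α+S, β+n) = Gamma(15.2+3, 9.4+4) = Gamma(18.2, 13.4).
SD = √α/β = √18.2/13.4 = 0.3184.

0.3184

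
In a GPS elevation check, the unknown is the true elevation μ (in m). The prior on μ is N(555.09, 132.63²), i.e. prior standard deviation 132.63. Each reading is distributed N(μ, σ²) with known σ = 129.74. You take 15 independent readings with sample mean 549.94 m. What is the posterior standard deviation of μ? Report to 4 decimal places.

32.4788

For Normal data with known variance σ², a Normal(μ₀, σ₀²) prior on μ is conjugate. Posterior precision = 1/σ₀² + n/σ²; posterior mean is the precision-weighted average of μ₀ and x̄.
σ₀² = 132.63² = 17590.7169, σ² = 129.74² = 16832.4676; σ² + n·σ₀² = 16832.4676 + 15·17590.7169 = 280693.2211.
Posterior precision = 1/σ₀² + n/σ² = 1/17590.7169 + 15/16832.4676 = (σ² + n·σ₀²)/(σ₀²σ²) = 280693.2211/(17590.7169·16832.4676); posterior variance σₙ² = σ₀²σ²/(σ² + n·σ₀²) = 17590.7169·16832.4676/280693.2211 = 1054.871119.
Posterior SD = √σₙ² = √(17590.7169·16832.4676/280693.2211) = 32.4788.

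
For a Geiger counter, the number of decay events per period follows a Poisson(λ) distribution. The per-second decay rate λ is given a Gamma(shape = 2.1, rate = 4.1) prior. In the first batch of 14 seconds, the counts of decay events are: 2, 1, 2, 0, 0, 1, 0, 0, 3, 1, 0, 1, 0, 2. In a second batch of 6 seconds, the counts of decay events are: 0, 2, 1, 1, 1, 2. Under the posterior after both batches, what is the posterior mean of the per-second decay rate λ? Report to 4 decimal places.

0.9170

With a Gamma(shape α, rate β) prior, the Poisson likelihood is conjugate: the posterior is Gamma(α + ΣXᵢ, β + n).
Batch 1: sum of counts S = 13 over n = 14 seconds.
After batch 1: Gamma(α+S, β+n) = Gamma(2.1+13, 4.1+14) = Gamma(15.1, 18.1).
Batch 2: sum of counts S = 7 over n = 6 seconds.
After batch 2: Gamma(α+S, β+n) = Gamma(15.1+7, 18.1+6) = Gamma(22.1, 24.1).
Posterior mean = α/β = 22.1/24.1 = 0.9170.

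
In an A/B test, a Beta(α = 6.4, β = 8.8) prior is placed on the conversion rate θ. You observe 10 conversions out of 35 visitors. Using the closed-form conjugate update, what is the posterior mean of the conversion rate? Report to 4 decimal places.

The Beta prior is conjugate to a Binomial/Bernoulli likelihood; the update adds successes to α and failures to β.
Posterior: Beta(α+k, β+n−k) = Beta(6.4+10, 8.8+25) = Beta(16.4, 33.8).
Posterior mean = α/(α+β) = 16.4/50.2 = 0.3267.

0.3267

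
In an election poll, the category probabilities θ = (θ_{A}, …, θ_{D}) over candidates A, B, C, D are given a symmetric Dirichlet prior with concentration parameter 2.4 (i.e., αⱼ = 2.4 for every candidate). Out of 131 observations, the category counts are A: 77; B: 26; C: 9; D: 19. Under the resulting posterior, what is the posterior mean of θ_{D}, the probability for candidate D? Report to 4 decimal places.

The Dirichlet prior is conjugate to the Multinomial likelihood: each posterior αⱼ = prior αⱼ + observed count nⱼ.
Posterior concentration: (79.4, 28.4, 11.4, 21.4), total = 140.6.
E[θ_{D}|data] = α_{D}/Σα = 21.4/140.6 = 0.1522.

0.1522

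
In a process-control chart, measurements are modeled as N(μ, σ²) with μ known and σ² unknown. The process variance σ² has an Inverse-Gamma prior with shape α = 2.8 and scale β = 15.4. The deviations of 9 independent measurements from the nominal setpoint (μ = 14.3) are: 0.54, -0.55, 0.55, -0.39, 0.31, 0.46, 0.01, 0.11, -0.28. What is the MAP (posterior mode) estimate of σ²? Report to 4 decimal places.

With known mean μ and an Inverse-Gamma(α, β) prior on σ², the Normal likelihood is conjugate: posterior is Inv-Gamma(α + n/2, β + Σ(xᵢ−μ)²/2).
Σ(xᵢ−μ)² = (0.54)² + (-0.55)² + (0.55)² + (-0.39)² + (0.31)² + (0.46)² + (0.01)² + (0.11)² + (-0.28)² = 1.4470.
Posterior: Inv-Gamma(2.8 + 9/2, 15.4 + 1.4470/2) = Inv-Gamma(7.30, 16.12350).
Mode = β/(α+1) = 16.12350/8.30 = 1.9426.

1.9426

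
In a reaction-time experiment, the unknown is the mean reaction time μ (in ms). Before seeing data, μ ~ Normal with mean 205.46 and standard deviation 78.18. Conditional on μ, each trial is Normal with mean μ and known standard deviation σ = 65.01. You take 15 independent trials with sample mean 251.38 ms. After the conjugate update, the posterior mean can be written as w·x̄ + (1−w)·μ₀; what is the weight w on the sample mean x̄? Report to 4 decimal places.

For Normal data with known variance σ², a Normal(μ₀, σ₀²) prior on μ is conjugate. Posterior precision = 1/σ₀² + n/σ²; posterior mean is the precision-weighted average of μ₀ and x̄.
σ₀² = 78.18² = 6112.1124, σ² = 65.01² = 4226.3001. Prior precision 1/σ₀² = 1/6112.1124; data precision n/σ² = 15/4226.3001.
w = (n/σ²)/(1/σ₀² + n/σ²) = n·σ₀²/(σ² + n·σ₀²) = 15·6112.1124/(4226.3001 + 15·6112.1124) = 91681.686/95907.9861 = 0.9559.

0.9559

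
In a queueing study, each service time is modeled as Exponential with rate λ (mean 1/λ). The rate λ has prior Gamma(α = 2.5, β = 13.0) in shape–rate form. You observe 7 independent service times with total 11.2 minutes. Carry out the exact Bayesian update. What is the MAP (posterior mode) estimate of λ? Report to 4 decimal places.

With a Gamma(shape α, rate β) prior on the exponential rate λ, the posterior after n observations with total T = Σxᵢ is Gamma(α+n, β+T).
Posterior: Gamma(2.5+7, 13.0+11.2) = Gamma(9.5, 24.2).
Mode = (α−1)/β = 0.3512.

0.3512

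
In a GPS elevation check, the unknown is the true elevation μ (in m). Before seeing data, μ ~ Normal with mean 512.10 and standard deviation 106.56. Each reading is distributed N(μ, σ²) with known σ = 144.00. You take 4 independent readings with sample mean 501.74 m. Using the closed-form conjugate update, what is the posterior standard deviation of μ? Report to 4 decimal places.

59.6584

For Normal data with known variance σ², a Normal(μ₀, σ₀²) prior on μ is conjugate. Posterior precision = 1/σ₀² + n/σ²; posterior mean is the precision-weighted average of μ₀ and x̄.
σ₀² = 106.56² = 11355.0336, σ² = 144.00² = 20736; σ² + n·σ₀² = 20736 + 4·11355.0336 = 66156.1344.
Posterior precision = 1/σ₀² + n/σ² = 1/11355.0336 + 4/20736 = (σ² + n·σ₀²)/(σ₀²σ²) = 66156.1344/(11355.0336·20736); posterior variance σₙ² = σ₀²σ²/(σ² + n·σ₀²) = 11355.0336·20736/66156.1344 = 3559.125376.
Posterior SD = √σₙ² = √(11355.0336·20736/66156.1344) = 59.6584.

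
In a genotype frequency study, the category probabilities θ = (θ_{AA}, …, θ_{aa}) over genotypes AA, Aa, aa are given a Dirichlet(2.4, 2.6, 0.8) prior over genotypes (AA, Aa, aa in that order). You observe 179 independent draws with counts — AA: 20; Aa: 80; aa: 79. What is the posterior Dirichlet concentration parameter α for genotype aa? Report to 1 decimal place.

The Dirichlet prior is conjugate to the Multinomial likelihood: each posterior αⱼ = prior αⱼ + observed count nⱼ.
Posterior concentration: (22.4, 82.6, 79.8), total = 184.8.
α_{aa} = 0.8 + 79 = 79.8.

79.8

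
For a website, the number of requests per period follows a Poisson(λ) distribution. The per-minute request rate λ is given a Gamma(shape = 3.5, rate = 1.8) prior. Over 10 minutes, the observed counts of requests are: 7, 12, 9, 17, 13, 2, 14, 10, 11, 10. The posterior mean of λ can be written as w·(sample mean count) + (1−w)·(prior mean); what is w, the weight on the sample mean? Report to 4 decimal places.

0.8475

With a Gamma(shape α, rate β) prior, the Poisson likelihood is conjugate: the posterior is Gamma(α + ΣXᵢ, β + n).
Posterior mean = (α₀+S)/(β₀+n) = [n/(β₀+n)]·(S/n) + [β₀/(β₀+n)]·(α₀/β₀), so only n and β₀ enter the weight.
Weight on data w = n/(β₀+n) = 10/(1.8+10) = 10/11.8 = 0.8475.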